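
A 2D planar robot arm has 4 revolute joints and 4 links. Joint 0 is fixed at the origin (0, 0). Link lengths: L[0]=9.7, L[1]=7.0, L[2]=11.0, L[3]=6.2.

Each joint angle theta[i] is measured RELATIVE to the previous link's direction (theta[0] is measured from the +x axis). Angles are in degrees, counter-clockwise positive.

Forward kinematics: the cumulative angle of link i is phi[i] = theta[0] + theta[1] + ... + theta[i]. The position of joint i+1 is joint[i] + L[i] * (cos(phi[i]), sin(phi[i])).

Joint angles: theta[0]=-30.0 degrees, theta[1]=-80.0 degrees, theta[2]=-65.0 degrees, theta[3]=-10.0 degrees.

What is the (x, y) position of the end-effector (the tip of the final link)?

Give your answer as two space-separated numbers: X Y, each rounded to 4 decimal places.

joint[0] = (0.0000, 0.0000)  (base)
link 0: phi[0] = -30 = -30 deg
  cos(-30 deg) = 0.8660, sin(-30 deg) = -0.5000
  joint[1] = (0.0000, 0.0000) + 9.7 * (0.8660, -0.5000) = (0.0000 + 8.4004, 0.0000 + -4.8500) = (8.4004, -4.8500)
link 1: phi[1] = -30 + -80 = -110 deg
  cos(-110 deg) = -0.3420, sin(-110 deg) = -0.9397
  joint[2] = (8.4004, -4.8500) + 7 * (-0.3420, -0.9397) = (8.4004 + -2.3941, -4.8500 + -6.5778) = (6.0063, -11.4278)
link 2: phi[2] = -30 + -80 + -65 = -175 deg
  cos(-175 deg) = -0.9962, sin(-175 deg) = -0.0872
  joint[3] = (6.0063, -11.4278) + 11 * (-0.9962, -0.0872) = (6.0063 + -10.9581, -11.4278 + -0.9587) = (-4.9518, -12.3866)
link 3: phi[3] = -30 + -80 + -65 + -10 = -185 deg
  cos(-185 deg) = -0.9962, sin(-185 deg) = 0.0872
  joint[4] = (-4.9518, -12.3866) + 6.2 * (-0.9962, 0.0872) = (-4.9518 + -6.1764, -12.3866 + 0.5404) = (-11.1282, -11.8462)
End effector: (-11.1282, -11.8462)

Answer: -11.1282 -11.8462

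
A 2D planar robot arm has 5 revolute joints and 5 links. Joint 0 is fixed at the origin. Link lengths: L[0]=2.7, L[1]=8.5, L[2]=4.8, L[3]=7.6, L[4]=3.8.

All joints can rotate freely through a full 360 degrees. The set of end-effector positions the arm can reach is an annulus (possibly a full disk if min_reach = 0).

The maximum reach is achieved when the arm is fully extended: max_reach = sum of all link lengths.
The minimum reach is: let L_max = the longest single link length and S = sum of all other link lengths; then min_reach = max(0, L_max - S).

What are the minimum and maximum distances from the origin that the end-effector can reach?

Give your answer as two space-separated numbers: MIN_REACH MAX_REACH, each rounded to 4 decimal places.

Answer: 0.0000 27.4000

Derivation:
Link lengths: [2.7, 8.5, 4.8, 7.6, 3.8]
max_reach = 2.7 + 8.5 + 4.8 + 7.6 + 3.8 = 27.4
L_max = max([2.7, 8.5, 4.8, 7.6, 3.8]) = 8.5
S (sum of others) = 27.4 - 8.5 = 18.9
min_reach = max(0, 8.5 - 18.9) = max(0, -10.4) = 0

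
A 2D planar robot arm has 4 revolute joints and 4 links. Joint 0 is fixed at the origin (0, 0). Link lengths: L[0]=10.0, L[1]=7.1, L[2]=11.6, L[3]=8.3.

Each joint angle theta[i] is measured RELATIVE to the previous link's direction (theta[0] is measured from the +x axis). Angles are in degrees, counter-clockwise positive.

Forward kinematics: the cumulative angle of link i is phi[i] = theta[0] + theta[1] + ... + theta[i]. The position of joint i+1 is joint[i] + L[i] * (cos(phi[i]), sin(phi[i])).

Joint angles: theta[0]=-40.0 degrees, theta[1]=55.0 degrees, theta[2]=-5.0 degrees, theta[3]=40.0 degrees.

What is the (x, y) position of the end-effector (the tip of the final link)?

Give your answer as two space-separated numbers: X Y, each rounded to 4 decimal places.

joint[0] = (0.0000, 0.0000)  (base)
link 0: phi[0] = -40 = -40 deg
  cos(-40 deg) = 0.7660, sin(-40 deg) = -0.6428
  joint[1] = (0.0000, 0.0000) + 10 * (0.7660, -0.6428) = (0.0000 + 7.6604, 0.0000 + -6.4279) = (7.6604, -6.4279)
link 1: phi[1] = -40 + 55 = 15 deg
  cos(15 deg) = 0.9659, sin(15 deg) = 0.2588
  joint[2] = (7.6604, -6.4279) + 7.1 * (0.9659, 0.2588) = (7.6604 + 6.8581, -6.4279 + 1.8376) = (14.5185, -4.5903)
link 2: phi[2] = -40 + 55 + -5 = 10 deg
  cos(10 deg) = 0.9848, sin(10 deg) = 0.1736
  joint[3] = (14.5185, -4.5903) + 11.6 * (0.9848, 0.1736) = (14.5185 + 11.4238, -4.5903 + 2.0143) = (25.9423, -2.5759)
link 3: phi[3] = -40 + 55 + -5 + 40 = 50 deg
  cos(50 deg) = 0.6428, sin(50 deg) = 0.7660
  joint[4] = (25.9423, -2.5759) + 8.3 * (0.6428, 0.7660) = (25.9423 + 5.3351, -2.5759 + 6.3582) = (31.2774, 3.7822)
End effector: (31.2774, 3.7822)

Answer: 31.2774 3.7822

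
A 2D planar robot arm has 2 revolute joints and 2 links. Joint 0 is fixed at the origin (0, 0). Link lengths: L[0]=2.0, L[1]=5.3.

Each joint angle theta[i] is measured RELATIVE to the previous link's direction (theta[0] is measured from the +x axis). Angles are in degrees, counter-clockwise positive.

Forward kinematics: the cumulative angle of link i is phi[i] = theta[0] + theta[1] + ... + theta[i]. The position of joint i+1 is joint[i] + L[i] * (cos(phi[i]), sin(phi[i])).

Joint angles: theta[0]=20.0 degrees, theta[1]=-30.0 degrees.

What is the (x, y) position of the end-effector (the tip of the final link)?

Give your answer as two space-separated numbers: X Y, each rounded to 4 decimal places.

Answer: 7.0989 -0.2363

Derivation:
joint[0] = (0.0000, 0.0000)  (base)
link 0: phi[0] = 20 = 20 deg
  cos(20 deg) = 0.9397, sin(20 deg) = 0.3420
  joint[1] = (0.0000, 0.0000) + 2 * (0.9397, 0.3420) = (0.0000 + 1.8794, 0.0000 + 0.6840) = (1.8794, 0.6840)
link 1: phi[1] = 20 + -30 = -10 deg
  cos(-10 deg) = 0.9848, sin(-10 deg) = -0.1736
  joint[2] = (1.8794, 0.6840) + 5.3 * (0.9848, -0.1736) = (1.8794 + 5.2195, 0.6840 + -0.9203) = (7.0989, -0.2363)
End effector: (7.0989, -0.2363)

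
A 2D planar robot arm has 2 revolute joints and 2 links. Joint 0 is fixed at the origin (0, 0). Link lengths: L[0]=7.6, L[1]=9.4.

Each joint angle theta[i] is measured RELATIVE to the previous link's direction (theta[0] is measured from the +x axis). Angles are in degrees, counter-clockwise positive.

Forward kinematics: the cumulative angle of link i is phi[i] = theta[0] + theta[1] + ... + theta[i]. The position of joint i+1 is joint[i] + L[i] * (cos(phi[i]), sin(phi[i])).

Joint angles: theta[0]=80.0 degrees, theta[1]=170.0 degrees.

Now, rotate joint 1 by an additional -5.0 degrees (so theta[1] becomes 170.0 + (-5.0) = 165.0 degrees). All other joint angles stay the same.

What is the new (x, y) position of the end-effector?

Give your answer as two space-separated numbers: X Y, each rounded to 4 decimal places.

Answer: -2.6529 -1.0348

Derivation:
joint[0] = (0.0000, 0.0000)  (base)
link 0: phi[0] = 80 = 80 deg
  cos(80 deg) = 0.1736, sin(80 deg) = 0.9848
  joint[1] = (0.0000, 0.0000) + 7.6 * (0.1736, 0.9848) = (0.0000 + 1.3197, 0.0000 + 7.4845) = (1.3197, 7.4845)
link 1: phi[1] = 80 + 165 = 245 deg
  cos(245 deg) = -0.4226, sin(245 deg) = -0.9063
  joint[2] = (1.3197, 7.4845) + 9.4 * (-0.4226, -0.9063) = (1.3197 + -3.9726, 7.4845 + -8.5193) = (-2.6529, -1.0348)
End effector: (-2.6529, -1.0348)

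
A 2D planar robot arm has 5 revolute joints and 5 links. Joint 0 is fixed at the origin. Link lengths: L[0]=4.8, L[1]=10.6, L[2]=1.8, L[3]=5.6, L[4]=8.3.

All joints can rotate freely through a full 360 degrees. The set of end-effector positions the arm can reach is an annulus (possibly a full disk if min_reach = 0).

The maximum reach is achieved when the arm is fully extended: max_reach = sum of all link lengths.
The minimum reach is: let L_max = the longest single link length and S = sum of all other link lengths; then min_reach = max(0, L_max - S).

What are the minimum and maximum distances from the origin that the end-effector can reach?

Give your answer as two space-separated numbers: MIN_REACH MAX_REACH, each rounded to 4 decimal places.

Link lengths: [4.8, 10.6, 1.8, 5.6, 8.3]
max_reach = 4.8 + 10.6 + 1.8 + 5.6 + 8.3 = 31.1
L_max = max([4.8, 10.6, 1.8, 5.6, 8.3]) = 10.6
S (sum of others) = 31.1 - 10.6 = 20.5
min_reach = max(0, 10.6 - 20.5) = max(0, -9.9) = 0

Answer: 0.0000 31.1000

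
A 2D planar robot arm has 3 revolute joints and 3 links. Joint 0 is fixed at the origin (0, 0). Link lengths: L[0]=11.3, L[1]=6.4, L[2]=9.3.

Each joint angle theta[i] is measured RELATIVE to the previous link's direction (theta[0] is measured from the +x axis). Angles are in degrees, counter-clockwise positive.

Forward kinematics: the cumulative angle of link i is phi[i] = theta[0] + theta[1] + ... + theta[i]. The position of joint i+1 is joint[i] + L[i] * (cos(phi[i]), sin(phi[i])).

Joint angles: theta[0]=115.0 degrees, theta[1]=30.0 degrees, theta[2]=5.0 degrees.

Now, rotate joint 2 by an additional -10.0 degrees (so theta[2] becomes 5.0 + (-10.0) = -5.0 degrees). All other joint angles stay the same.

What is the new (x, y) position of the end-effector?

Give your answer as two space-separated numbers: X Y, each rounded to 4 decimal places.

Answer: -17.1424 19.8901

Derivation:
joint[0] = (0.0000, 0.0000)  (base)
link 0: phi[0] = 115 = 115 deg
  cos(115 deg) = -0.4226, sin(115 deg) = 0.9063
  joint[1] = (0.0000, 0.0000) + 11.3 * (-0.4226, 0.9063) = (0.0000 + -4.7756, 0.0000 + 10.2413) = (-4.7756, 10.2413)
link 1: phi[1] = 115 + 30 = 145 deg
  cos(145 deg) = -0.8192, sin(145 deg) = 0.5736
  joint[2] = (-4.7756, 10.2413) + 6.4 * (-0.8192, 0.5736) = (-4.7756 + -5.2426, 10.2413 + 3.6709) = (-10.0182, 13.9122)
link 2: phi[2] = 115 + 30 + -5 = 140 deg
  cos(140 deg) = -0.7660, sin(140 deg) = 0.6428
  joint[3] = (-10.0182, 13.9122) + 9.3 * (-0.7660, 0.6428) = (-10.0182 + -7.1242, 13.9122 + 5.9779) = (-17.1424, 19.8901)
End effector: (-17.1424, 19.8901)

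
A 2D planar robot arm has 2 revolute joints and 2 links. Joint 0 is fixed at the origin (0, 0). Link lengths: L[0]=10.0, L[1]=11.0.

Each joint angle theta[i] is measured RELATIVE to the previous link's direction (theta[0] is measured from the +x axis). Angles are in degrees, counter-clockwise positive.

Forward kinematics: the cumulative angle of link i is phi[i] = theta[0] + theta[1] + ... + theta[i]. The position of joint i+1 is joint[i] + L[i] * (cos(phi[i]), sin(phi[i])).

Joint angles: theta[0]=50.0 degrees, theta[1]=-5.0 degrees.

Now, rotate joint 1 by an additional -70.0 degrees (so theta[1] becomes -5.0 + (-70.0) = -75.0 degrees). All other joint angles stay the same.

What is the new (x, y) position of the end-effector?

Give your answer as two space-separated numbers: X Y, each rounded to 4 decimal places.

Answer: 16.3973 3.0116

Derivation:
joint[0] = (0.0000, 0.0000)  (base)
link 0: phi[0] = 50 = 50 deg
  cos(50 deg) = 0.6428, sin(50 deg) = 0.7660
  joint[1] = (0.0000, 0.0000) + 10 * (0.6428, 0.7660) = (0.0000 + 6.4279, 0.0000 + 7.6604) = (6.4279, 7.6604)
link 1: phi[1] = 50 + -75 = -25 deg
  cos(-25 deg) = 0.9063, sin(-25 deg) = -0.4226
  joint[2] = (6.4279, 7.6604) + 11 * (0.9063, -0.4226) = (6.4279 + 9.9694, 7.6604 + -4.6488) = (16.3973, 3.0116)
End effector: (16.3973, 3.0116)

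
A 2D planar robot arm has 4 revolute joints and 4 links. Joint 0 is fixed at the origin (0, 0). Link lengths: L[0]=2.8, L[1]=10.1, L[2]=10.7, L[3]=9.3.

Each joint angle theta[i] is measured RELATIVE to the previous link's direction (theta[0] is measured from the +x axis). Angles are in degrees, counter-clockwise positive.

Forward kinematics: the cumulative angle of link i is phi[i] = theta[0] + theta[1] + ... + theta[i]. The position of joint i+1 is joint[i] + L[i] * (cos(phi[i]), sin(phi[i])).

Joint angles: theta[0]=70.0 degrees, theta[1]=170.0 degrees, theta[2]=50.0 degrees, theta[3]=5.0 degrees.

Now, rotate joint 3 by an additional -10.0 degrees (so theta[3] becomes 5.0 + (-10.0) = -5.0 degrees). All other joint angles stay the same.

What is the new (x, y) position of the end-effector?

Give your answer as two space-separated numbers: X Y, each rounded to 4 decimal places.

Answer: 1.9743 -25.1535

Derivation:
joint[0] = (0.0000, 0.0000)  (base)
link 0: phi[0] = 70 = 70 deg
  cos(70 deg) = 0.3420, sin(70 deg) = 0.9397
  joint[1] = (0.0000, 0.0000) + 2.8 * (0.3420, 0.9397) = (0.0000 + 0.9577, 0.0000 + 2.6311) = (0.9577, 2.6311)
link 1: phi[1] = 70 + 170 = 240 deg
  cos(240 deg) = -0.5000, sin(240 deg) = -0.8660
  joint[2] = (0.9577, 2.6311) + 10.1 * (-0.5000, -0.8660) = (0.9577 + -5.0500, 2.6311 + -8.7469) = (-4.0923, -6.1157)
link 2: phi[2] = 70 + 170 + 50 = 290 deg
  cos(290 deg) = 0.3420, sin(290 deg) = -0.9397
  joint[3] = (-4.0923, -6.1157) + 10.7 * (0.3420, -0.9397) = (-4.0923 + 3.6596, -6.1157 + -10.0547) = (-0.4327, -16.1704)
link 3: phi[3] = 70 + 170 + 50 + -5 = 285 deg
  cos(285 deg) = 0.2588, sin(285 deg) = -0.9659
  joint[4] = (-0.4327, -16.1704) + 9.3 * (0.2588, -0.9659) = (-0.4327 + 2.4070, -16.1704 + -8.9831) = (1.9743, -25.1535)
End effector: (1.9743, -25.1535)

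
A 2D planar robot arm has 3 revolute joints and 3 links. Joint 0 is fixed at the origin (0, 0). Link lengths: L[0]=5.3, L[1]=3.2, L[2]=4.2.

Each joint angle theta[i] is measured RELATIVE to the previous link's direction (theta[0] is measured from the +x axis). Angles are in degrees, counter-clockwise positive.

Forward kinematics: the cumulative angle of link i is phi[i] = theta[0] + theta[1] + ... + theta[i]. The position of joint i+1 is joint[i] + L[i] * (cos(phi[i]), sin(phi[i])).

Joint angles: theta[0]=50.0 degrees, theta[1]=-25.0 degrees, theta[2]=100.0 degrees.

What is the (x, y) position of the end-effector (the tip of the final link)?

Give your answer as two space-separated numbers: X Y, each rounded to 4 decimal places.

Answer: 3.8979 8.8529

Derivation:
joint[0] = (0.0000, 0.0000)  (base)
link 0: phi[0] = 50 = 50 deg
  cos(50 deg) = 0.6428, sin(50 deg) = 0.7660
  joint[1] = (0.0000, 0.0000) + 5.3 * (0.6428, 0.7660) = (0.0000 + 3.4068, 0.0000 + 4.0600) = (3.4068, 4.0600)
link 1: phi[1] = 50 + -25 = 25 deg
  cos(25 deg) = 0.9063, sin(25 deg) = 0.4226
  joint[2] = (3.4068, 4.0600) + 3.2 * (0.9063, 0.4226) = (3.4068 + 2.9002, 4.0600 + 1.3524) = (6.3070, 5.4124)
link 2: phi[2] = 50 + -25 + 100 = 125 deg
  cos(125 deg) = -0.5736, sin(125 deg) = 0.8192
  joint[3] = (6.3070, 5.4124) + 4.2 * (-0.5736, 0.8192) = (6.3070 + -2.4090, 5.4124 + 3.4404) = (3.8979, 8.8529)
End effector: (3.8979, 8.8529)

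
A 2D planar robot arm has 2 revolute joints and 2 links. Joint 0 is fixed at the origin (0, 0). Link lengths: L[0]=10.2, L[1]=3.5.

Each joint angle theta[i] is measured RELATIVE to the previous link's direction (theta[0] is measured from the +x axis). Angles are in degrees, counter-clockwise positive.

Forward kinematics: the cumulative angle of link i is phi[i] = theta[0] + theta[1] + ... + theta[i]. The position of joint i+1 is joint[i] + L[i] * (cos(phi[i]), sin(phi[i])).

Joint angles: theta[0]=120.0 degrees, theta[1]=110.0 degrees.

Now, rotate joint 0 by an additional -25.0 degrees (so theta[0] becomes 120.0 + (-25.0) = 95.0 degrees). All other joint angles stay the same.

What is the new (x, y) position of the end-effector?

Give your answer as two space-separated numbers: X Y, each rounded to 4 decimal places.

joint[0] = (0.0000, 0.0000)  (base)
link 0: phi[0] = 95 = 95 deg
  cos(95 deg) = -0.0872, sin(95 deg) = 0.9962
  joint[1] = (0.0000, 0.0000) + 10.2 * (-0.0872, 0.9962) = (0.0000 + -0.8890, 0.0000 + 10.1612) = (-0.8890, 10.1612)
link 1: phi[1] = 95 + 110 = 205 deg
  cos(205 deg) = -0.9063, sin(205 deg) = -0.4226
  joint[2] = (-0.8890, 10.1612) + 3.5 * (-0.9063, -0.4226) = (-0.8890 + -3.1721, 10.1612 + -1.4792) = (-4.0611, 8.6820)
End effector: (-4.0611, 8.6820)

Answer: -4.0611 8.6820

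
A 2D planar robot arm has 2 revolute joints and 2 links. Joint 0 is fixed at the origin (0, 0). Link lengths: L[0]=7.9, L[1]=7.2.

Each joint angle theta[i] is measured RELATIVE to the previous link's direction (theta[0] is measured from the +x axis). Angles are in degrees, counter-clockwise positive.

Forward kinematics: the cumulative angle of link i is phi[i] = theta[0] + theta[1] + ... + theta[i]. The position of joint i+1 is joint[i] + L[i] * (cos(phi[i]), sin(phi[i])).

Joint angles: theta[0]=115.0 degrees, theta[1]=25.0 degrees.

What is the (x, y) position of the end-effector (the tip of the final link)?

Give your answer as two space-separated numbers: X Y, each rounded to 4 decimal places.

Answer: -8.8542 11.7879

Derivation:
joint[0] = (0.0000, 0.0000)  (base)
link 0: phi[0] = 115 = 115 deg
  cos(115 deg) = -0.4226, sin(115 deg) = 0.9063
  joint[1] = (0.0000, 0.0000) + 7.9 * (-0.4226, 0.9063) = (0.0000 + -3.3387, 0.0000 + 7.1598) = (-3.3387, 7.1598)
link 1: phi[1] = 115 + 25 = 140 deg
  cos(140 deg) = -0.7660, sin(140 deg) = 0.6428
  joint[2] = (-3.3387, 7.1598) + 7.2 * (-0.7660, 0.6428) = (-3.3387 + -5.5155, 7.1598 + 4.6281) = (-8.8542, 11.7879)
End effector: (-8.8542, 11.7879)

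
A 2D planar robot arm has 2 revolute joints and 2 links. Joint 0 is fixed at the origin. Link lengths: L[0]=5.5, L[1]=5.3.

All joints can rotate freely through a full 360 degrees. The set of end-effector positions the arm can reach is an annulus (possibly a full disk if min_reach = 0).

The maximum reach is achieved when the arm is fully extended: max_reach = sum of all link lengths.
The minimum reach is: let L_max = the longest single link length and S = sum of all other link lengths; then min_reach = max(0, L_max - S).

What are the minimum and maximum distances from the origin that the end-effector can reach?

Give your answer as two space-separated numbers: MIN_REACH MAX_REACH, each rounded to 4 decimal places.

Link lengths: [5.5, 5.3]
max_reach = 5.5 + 5.3 = 10.8
L_max = max([5.5, 5.3]) = 5.5
S (sum of others) = 10.8 - 5.5 = 5.3
min_reach = max(0, 5.5 - 5.3) = max(0, 0.2) = 0.2

Answer: 0.2000 10.8000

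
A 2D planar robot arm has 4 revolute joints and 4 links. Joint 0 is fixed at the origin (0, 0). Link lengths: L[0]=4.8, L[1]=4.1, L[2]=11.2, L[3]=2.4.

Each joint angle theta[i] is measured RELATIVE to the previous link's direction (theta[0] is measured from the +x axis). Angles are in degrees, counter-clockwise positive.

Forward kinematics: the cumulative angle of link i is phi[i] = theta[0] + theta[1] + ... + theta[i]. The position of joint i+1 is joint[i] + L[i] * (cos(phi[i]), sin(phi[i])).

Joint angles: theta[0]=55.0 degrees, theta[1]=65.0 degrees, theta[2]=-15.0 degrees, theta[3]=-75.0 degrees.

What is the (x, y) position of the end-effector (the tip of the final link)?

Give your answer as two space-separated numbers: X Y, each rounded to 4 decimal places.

Answer: -0.1171 19.5010

Derivation:
joint[0] = (0.0000, 0.0000)  (base)
link 0: phi[0] = 55 = 55 deg
  cos(55 deg) = 0.5736, sin(55 deg) = 0.8192
  joint[1] = (0.0000, 0.0000) + 4.8 * (0.5736, 0.8192) = (0.0000 + 2.7532, 0.0000 + 3.9319) = (2.7532, 3.9319)
link 1: phi[1] = 55 + 65 = 120 deg
  cos(120 deg) = -0.5000, sin(120 deg) = 0.8660
  joint[2] = (2.7532, 3.9319) + 4.1 * (-0.5000, 0.8660) = (2.7532 + -2.0500, 3.9319 + 3.5507) = (0.7032, 7.4826)
link 2: phi[2] = 55 + 65 + -15 = 105 deg
  cos(105 deg) = -0.2588, sin(105 deg) = 0.9659
  joint[3] = (0.7032, 7.4826) + 11.2 * (-0.2588, 0.9659) = (0.7032 + -2.8988, 7.4826 + 10.8184) = (-2.1956, 18.3010)
link 3: phi[3] = 55 + 65 + -15 + -75 = 30 deg
  cos(30 deg) = 0.8660, sin(30 deg) = 0.5000
  joint[4] = (-2.1956, 18.3010) + 2.4 * (0.8660, 0.5000) = (-2.1956 + 2.0785, 18.3010 + 1.2000) = (-0.1171, 19.5010)
End effector: (-0.1171, 19.5010)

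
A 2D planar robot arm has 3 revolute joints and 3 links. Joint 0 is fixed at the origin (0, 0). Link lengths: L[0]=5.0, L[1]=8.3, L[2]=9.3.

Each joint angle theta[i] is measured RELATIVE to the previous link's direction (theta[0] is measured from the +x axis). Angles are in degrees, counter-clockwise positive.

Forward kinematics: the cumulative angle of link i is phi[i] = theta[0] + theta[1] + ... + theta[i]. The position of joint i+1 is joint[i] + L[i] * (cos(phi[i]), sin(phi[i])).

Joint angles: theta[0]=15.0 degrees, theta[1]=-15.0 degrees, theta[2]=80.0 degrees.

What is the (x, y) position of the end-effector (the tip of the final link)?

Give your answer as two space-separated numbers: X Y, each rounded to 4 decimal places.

joint[0] = (0.0000, 0.0000)  (base)
link 0: phi[0] = 15 = 15 deg
  cos(15 deg) = 0.9659, sin(15 deg) = 0.2588
  joint[1] = (0.0000, 0.0000) + 5 * (0.9659, 0.2588) = (0.0000 + 4.8296, 0.0000 + 1.2941) = (4.8296, 1.2941)
link 1: phi[1] = 15 + -15 = 0 deg
  cos(0 deg) = 1.0000, sin(0 deg) = 0.0000
  joint[2] = (4.8296, 1.2941) + 8.3 * (1.0000, 0.0000) = (4.8296 + 8.3000, 1.2941 + 0.0000) = (13.1296, 1.2941)
link 2: phi[2] = 15 + -15 + 80 = 80 deg
  cos(80 deg) = 0.1736, sin(80 deg) = 0.9848
  joint[3] = (13.1296, 1.2941) + 9.3 * (0.1736, 0.9848) = (13.1296 + 1.6149, 1.2941 + 9.1587) = (14.7446, 10.4528)
End effector: (14.7446, 10.4528)

Answer: 14.7446 10.4528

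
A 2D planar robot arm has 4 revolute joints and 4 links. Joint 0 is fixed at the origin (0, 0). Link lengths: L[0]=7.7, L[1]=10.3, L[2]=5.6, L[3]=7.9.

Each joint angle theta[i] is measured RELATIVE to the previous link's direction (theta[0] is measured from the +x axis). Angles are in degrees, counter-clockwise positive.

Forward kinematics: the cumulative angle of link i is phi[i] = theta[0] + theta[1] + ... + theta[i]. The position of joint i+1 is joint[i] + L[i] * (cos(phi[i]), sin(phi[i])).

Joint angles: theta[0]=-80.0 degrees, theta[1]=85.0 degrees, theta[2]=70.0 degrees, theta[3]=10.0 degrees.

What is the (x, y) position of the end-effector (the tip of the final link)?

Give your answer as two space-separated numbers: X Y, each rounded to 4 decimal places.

joint[0] = (0.0000, 0.0000)  (base)
link 0: phi[0] = -80 = -80 deg
  cos(-80 deg) = 0.1736, sin(-80 deg) = -0.9848
  joint[1] = (0.0000, 0.0000) + 7.7 * (0.1736, -0.9848) = (0.0000 + 1.3371, 0.0000 + -7.5830) = (1.3371, -7.5830)
link 1: phi[1] = -80 + 85 = 5 deg
  cos(5 deg) = 0.9962, sin(5 deg) = 0.0872
  joint[2] = (1.3371, -7.5830) + 10.3 * (0.9962, 0.0872) = (1.3371 + 10.2608, -7.5830 + 0.8977) = (11.5979, -6.6853)
link 2: phi[2] = -80 + 85 + 70 = 75 deg
  cos(75 deg) = 0.2588, sin(75 deg) = 0.9659
  joint[3] = (11.5979, -6.6853) + 5.6 * (0.2588, 0.9659) = (11.5979 + 1.4494, -6.6853 + 5.4092) = (13.0473, -1.2761)
link 3: phi[3] = -80 + 85 + 70 + 10 = 85 deg
  cos(85 deg) = 0.0872, sin(85 deg) = 0.9962
  joint[4] = (13.0473, -1.2761) + 7.9 * (0.0872, 0.9962) = (13.0473 + 0.6885, -1.2761 + 7.8699) = (13.7358, 6.5938)
End effector: (13.7358, 6.5938)

Answer: 13.7358 6.5938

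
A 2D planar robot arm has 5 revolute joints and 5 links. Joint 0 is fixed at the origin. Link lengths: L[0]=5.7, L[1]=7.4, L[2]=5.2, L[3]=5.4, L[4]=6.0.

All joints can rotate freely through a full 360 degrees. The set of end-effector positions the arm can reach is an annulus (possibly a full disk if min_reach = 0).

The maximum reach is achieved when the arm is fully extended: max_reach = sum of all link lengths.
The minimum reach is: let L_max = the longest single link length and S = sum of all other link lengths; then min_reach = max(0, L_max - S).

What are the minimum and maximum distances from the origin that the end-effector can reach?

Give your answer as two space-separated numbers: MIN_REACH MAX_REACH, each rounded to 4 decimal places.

Answer: 0.0000 29.7000

Derivation:
Link lengths: [5.7, 7.4, 5.2, 5.4, 6.0]
max_reach = 5.7 + 7.4 + 5.2 + 5.4 + 6 = 29.7
L_max = max([5.7, 7.4, 5.2, 5.4, 6.0]) = 7.4
S (sum of others) = 29.7 - 7.4 = 22.3
min_reach = max(0, 7.4 - 22.3) = max(0, -14.9) = 0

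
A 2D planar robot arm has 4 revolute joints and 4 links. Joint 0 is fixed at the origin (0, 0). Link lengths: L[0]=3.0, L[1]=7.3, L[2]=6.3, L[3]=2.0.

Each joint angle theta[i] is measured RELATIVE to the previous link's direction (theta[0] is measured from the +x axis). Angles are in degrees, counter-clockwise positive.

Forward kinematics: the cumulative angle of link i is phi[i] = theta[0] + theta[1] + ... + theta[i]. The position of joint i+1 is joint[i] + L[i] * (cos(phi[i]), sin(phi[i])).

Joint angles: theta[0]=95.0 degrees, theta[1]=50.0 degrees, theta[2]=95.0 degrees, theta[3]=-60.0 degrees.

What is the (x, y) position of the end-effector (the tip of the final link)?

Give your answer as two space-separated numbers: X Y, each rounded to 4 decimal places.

joint[0] = (0.0000, 0.0000)  (base)
link 0: phi[0] = 95 = 95 deg
  cos(95 deg) = -0.0872, sin(95 deg) = 0.9962
  joint[1] = (0.0000, 0.0000) + 3 * (-0.0872, 0.9962) = (0.0000 + -0.2615, 0.0000 + 2.9886) = (-0.2615, 2.9886)
link 1: phi[1] = 95 + 50 = 145 deg
  cos(145 deg) = -0.8192, sin(145 deg) = 0.5736
  joint[2] = (-0.2615, 2.9886) + 7.3 * (-0.8192, 0.5736) = (-0.2615 + -5.9798, 2.9886 + 4.1871) = (-6.2413, 7.1757)
link 2: phi[2] = 95 + 50 + 95 = 240 deg
  cos(240 deg) = -0.5000, sin(240 deg) = -0.8660
  joint[3] = (-6.2413, 7.1757) + 6.3 * (-0.5000, -0.8660) = (-6.2413 + -3.1500, 7.1757 + -5.4560) = (-9.3913, 1.7197)
link 3: phi[3] = 95 + 50 + 95 + -60 = 180 deg
  cos(180 deg) = -1.0000, sin(180 deg) = 0.0000
  joint[4] = (-9.3913, 1.7197) + 2 * (-1.0000, 0.0000) = (-9.3913 + -2.0000, 1.7197 + 0.0000) = (-11.3913, 1.7197)
End effector: (-11.3913, 1.7197)

Answer: -11.3913 1.7197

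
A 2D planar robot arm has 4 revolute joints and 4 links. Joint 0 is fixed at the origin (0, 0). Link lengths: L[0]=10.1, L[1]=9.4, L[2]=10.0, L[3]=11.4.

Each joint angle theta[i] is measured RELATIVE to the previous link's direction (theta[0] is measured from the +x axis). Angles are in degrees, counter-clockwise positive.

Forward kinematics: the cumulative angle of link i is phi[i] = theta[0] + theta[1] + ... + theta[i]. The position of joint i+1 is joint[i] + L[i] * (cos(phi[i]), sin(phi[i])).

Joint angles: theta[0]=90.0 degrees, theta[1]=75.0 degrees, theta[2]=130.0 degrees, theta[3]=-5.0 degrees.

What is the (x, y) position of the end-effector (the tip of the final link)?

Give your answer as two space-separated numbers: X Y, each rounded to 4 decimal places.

Answer: -0.9545 -7.2427

Derivation:
joint[0] = (0.0000, 0.0000)  (base)
link 0: phi[0] = 90 = 90 deg
  cos(90 deg) = 0.0000, sin(90 deg) = 1.0000
  joint[1] = (0.0000, 0.0000) + 10.1 * (0.0000, 1.0000) = (0.0000 + 0.0000, 0.0000 + 10.1000) = (0.0000, 10.1000)
link 1: phi[1] = 90 + 75 = 165 deg
  cos(165 deg) = -0.9659, sin(165 deg) = 0.2588
  joint[2] = (0.0000, 10.1000) + 9.4 * (-0.9659, 0.2588) = (0.0000 + -9.0797, 10.1000 + 2.4329) = (-9.0797, 12.5329)
link 2: phi[2] = 90 + 75 + 130 = 295 deg
  cos(295 deg) = 0.4226, sin(295 deg) = -0.9063
  joint[3] = (-9.0797, 12.5329) + 10 * (0.4226, -0.9063) = (-9.0797 + 4.2262, 12.5329 + -9.0631) = (-4.8535, 3.4698)
link 3: phi[3] = 90 + 75 + 130 + -5 = 290 deg
  cos(290 deg) = 0.3420, sin(290 deg) = -0.9397
  joint[4] = (-4.8535, 3.4698) + 11.4 * (0.3420, -0.9397) = (-4.8535 + 3.8990, 3.4698 + -10.7125) = (-0.9545, -7.2427)
End effector: (-0.9545, -7.2427)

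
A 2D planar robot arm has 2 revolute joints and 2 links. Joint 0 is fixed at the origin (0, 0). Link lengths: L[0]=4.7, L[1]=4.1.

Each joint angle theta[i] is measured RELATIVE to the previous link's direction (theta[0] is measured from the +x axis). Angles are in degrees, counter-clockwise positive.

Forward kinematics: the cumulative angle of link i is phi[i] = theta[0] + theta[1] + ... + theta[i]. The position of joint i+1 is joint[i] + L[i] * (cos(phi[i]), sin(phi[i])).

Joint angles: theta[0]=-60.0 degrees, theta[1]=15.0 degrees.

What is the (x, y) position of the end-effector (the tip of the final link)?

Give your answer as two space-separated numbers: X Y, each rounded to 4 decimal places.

Answer: 5.2491 -6.9695

Derivation:
joint[0] = (0.0000, 0.0000)  (base)
link 0: phi[0] = -60 = -60 deg
  cos(-60 deg) = 0.5000, sin(-60 deg) = -0.8660
  joint[1] = (0.0000, 0.0000) + 4.7 * (0.5000, -0.8660) = (0.0000 + 2.3500, 0.0000 + -4.0703) = (2.3500, -4.0703)
link 1: phi[1] = -60 + 15 = -45 deg
  cos(-45 deg) = 0.7071, sin(-45 deg) = -0.7071
  joint[2] = (2.3500, -4.0703) + 4.1 * (0.7071, -0.7071) = (2.3500 + 2.8991, -4.0703 + -2.8991) = (5.2491, -6.9695)
End effector: (5.2491, -6.9695)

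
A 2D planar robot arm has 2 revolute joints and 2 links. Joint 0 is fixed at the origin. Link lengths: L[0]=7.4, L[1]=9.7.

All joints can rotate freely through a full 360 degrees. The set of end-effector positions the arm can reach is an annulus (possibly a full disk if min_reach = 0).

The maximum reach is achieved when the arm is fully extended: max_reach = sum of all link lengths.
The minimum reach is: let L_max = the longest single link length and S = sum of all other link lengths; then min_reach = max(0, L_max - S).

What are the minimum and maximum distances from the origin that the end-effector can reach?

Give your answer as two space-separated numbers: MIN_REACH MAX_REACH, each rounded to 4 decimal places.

Link lengths: [7.4, 9.7]
max_reach = 7.4 + 9.7 = 17.1
L_max = max([7.4, 9.7]) = 9.7
S (sum of others) = 17.1 - 9.7 = 7.4
min_reach = max(0, 9.7 - 7.4) = max(0, 2.3) = 2.3

Answer: 2.3000 17.1000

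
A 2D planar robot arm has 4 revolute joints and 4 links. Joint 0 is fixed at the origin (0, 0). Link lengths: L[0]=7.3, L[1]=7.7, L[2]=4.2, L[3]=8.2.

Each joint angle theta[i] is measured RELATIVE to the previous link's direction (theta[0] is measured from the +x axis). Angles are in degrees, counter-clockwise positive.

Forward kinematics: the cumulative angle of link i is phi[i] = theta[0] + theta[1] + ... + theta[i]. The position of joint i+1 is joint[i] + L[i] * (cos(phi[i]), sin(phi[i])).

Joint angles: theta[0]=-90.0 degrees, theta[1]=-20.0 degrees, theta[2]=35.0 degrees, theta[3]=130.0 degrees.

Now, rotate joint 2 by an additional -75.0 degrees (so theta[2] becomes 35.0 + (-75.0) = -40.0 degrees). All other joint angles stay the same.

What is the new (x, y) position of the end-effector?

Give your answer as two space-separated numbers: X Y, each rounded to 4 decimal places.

joint[0] = (0.0000, 0.0000)  (base)
link 0: phi[0] = -90 = -90 deg
  cos(-90 deg) = 0.0000, sin(-90 deg) = -1.0000
  joint[1] = (0.0000, 0.0000) + 7.3 * (0.0000, -1.0000) = (0.0000 + 0.0000, 0.0000 + -7.3000) = (0.0000, -7.3000)
link 1: phi[1] = -90 + -20 = -110 deg
  cos(-110 deg) = -0.3420, sin(-110 deg) = -0.9397
  joint[2] = (0.0000, -7.3000) + 7.7 * (-0.3420, -0.9397) = (0.0000 + -2.6336, -7.3000 + -7.2356) = (-2.6336, -14.5356)
link 2: phi[2] = -90 + -20 + -40 = -150 deg
  cos(-150 deg) = -0.8660, sin(-150 deg) = -0.5000
  joint[3] = (-2.6336, -14.5356) + 4.2 * (-0.8660, -0.5000) = (-2.6336 + -3.6373, -14.5356 + -2.1000) = (-6.2709, -16.6356)
link 3: phi[3] = -90 + -20 + -40 + 130 = -20 deg
  cos(-20 deg) = 0.9397, sin(-20 deg) = -0.3420
  joint[4] = (-6.2709, -16.6356) + 8.2 * (0.9397, -0.3420) = (-6.2709 + 7.7055, -16.6356 + -2.8046) = (1.4346, -19.4402)
End effector: (1.4346, -19.4402)

Answer: 1.4346 -19.4402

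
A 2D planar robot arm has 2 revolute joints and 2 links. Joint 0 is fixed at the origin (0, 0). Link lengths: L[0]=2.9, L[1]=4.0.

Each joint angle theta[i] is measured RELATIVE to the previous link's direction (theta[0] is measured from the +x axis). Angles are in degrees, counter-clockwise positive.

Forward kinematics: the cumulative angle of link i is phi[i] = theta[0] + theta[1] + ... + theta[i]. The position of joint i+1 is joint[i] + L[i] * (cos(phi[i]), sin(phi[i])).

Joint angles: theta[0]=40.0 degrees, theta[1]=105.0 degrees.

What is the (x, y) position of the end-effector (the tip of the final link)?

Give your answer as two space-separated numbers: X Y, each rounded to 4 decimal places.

joint[0] = (0.0000, 0.0000)  (base)
link 0: phi[0] = 40 = 40 deg
  cos(40 deg) = 0.7660, sin(40 deg) = 0.6428
  joint[1] = (0.0000, 0.0000) + 2.9 * (0.7660, 0.6428) = (0.0000 + 2.2215, 0.0000 + 1.8641) = (2.2215, 1.8641)
link 1: phi[1] = 40 + 105 = 145 deg
  cos(145 deg) = -0.8192, sin(145 deg) = 0.5736
  joint[2] = (2.2215, 1.8641) + 4 * (-0.8192, 0.5736) = (2.2215 + -3.2766, 1.8641 + 2.2943) = (-1.0551, 4.1584)
End effector: (-1.0551, 4.1584)

Answer: -1.0551 4.1584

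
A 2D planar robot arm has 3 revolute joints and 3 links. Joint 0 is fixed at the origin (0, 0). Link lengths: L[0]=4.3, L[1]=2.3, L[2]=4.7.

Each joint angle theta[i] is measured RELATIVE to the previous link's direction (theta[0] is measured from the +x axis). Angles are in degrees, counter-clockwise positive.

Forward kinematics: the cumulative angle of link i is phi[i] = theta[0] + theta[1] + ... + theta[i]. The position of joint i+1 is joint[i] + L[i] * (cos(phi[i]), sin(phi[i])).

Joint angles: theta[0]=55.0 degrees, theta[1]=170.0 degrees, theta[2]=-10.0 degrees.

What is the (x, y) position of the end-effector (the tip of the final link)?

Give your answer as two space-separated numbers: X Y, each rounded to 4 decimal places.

joint[0] = (0.0000, 0.0000)  (base)
link 0: phi[0] = 55 = 55 deg
  cos(55 deg) = 0.5736, sin(55 deg) = 0.8192
  joint[1] = (0.0000, 0.0000) + 4.3 * (0.5736, 0.8192) = (0.0000 + 2.4664, 0.0000 + 3.5224) = (2.4664, 3.5224)
link 1: phi[1] = 55 + 170 = 225 deg
  cos(225 deg) = -0.7071, sin(225 deg) = -0.7071
  joint[2] = (2.4664, 3.5224) + 2.3 * (-0.7071, -0.7071) = (2.4664 + -1.6263, 3.5224 + -1.6263) = (0.8400, 1.8960)
link 2: phi[2] = 55 + 170 + -10 = 215 deg
  cos(215 deg) = -0.8192, sin(215 deg) = -0.5736
  joint[3] = (0.8400, 1.8960) + 4.7 * (-0.8192, -0.5736) = (0.8400 + -3.8500, 1.8960 + -2.6958) = (-3.0100, -0.7998)
End effector: (-3.0100, -0.7998)

Answer: -3.0100 -0.7998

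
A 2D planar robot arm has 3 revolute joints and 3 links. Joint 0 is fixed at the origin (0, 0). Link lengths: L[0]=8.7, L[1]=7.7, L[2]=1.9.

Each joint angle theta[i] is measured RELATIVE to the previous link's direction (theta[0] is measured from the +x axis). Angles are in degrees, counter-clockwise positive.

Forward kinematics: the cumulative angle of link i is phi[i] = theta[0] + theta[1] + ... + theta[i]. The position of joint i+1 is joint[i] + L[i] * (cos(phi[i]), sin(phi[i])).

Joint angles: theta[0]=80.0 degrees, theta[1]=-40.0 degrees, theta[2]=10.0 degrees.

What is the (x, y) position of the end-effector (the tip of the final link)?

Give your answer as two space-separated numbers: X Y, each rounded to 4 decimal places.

Answer: 8.6306 14.9728

Derivation:
joint[0] = (0.0000, 0.0000)  (base)
link 0: phi[0] = 80 = 80 deg
  cos(80 deg) = 0.1736, sin(80 deg) = 0.9848
  joint[1] = (0.0000, 0.0000) + 8.7 * (0.1736, 0.9848) = (0.0000 + 1.5107, 0.0000 + 8.5678) = (1.5107, 8.5678)
link 1: phi[1] = 80 + -40 = 40 deg
  cos(40 deg) = 0.7660, sin(40 deg) = 0.6428
  joint[2] = (1.5107, 8.5678) + 7.7 * (0.7660, 0.6428) = (1.5107 + 5.8985, 8.5678 + 4.9495) = (7.4093, 13.5173)
link 2: phi[2] = 80 + -40 + 10 = 50 deg
  cos(50 deg) = 0.6428, sin(50 deg) = 0.7660
  joint[3] = (7.4093, 13.5173) + 1.9 * (0.6428, 0.7660) = (7.4093 + 1.2213, 13.5173 + 1.4555) = (8.6306, 14.9728)
End effector: (8.6306, 14.9728)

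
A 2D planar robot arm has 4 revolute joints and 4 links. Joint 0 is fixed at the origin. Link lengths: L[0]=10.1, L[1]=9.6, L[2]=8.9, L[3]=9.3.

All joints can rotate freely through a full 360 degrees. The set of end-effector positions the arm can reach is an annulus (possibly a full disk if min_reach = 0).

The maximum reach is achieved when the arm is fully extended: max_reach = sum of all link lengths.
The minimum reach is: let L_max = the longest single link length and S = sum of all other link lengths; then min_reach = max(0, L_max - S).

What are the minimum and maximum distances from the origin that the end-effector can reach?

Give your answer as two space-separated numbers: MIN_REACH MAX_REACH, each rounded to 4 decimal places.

Answer: 0.0000 37.9000

Derivation:
Link lengths: [10.1, 9.6, 8.9, 9.3]
max_reach = 10.1 + 9.6 + 8.9 + 9.3 = 37.9
L_max = max([10.1, 9.6, 8.9, 9.3]) = 10.1
S (sum of others) = 37.9 - 10.1 = 27.8
min_reach = max(0, 10.1 - 27.8) = max(0, -17.7) = 0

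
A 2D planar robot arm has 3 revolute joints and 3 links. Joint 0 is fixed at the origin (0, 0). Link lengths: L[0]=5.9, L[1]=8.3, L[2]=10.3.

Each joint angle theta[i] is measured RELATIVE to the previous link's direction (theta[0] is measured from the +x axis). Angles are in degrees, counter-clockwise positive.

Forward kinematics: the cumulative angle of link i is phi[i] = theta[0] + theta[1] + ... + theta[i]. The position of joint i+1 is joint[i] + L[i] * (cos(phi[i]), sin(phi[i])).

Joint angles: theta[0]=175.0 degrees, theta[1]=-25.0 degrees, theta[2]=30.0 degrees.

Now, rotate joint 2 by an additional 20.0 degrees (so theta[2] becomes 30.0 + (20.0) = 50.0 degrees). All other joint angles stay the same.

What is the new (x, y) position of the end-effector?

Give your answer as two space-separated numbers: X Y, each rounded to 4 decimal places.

joint[0] = (0.0000, 0.0000)  (base)
link 0: phi[0] = 175 = 175 deg
  cos(175 deg) = -0.9962, sin(175 deg) = 0.0872
  joint[1] = (0.0000, 0.0000) + 5.9 * (-0.9962, 0.0872) = (0.0000 + -5.8775, 0.0000 + 0.5142) = (-5.8775, 0.5142)
link 1: phi[1] = 175 + -25 = 150 deg
  cos(150 deg) = -0.8660, sin(150 deg) = 0.5000
  joint[2] = (-5.8775, 0.5142) + 8.3 * (-0.8660, 0.5000) = (-5.8775 + -7.1880, 0.5142 + 4.1500) = (-13.0656, 4.6642)
link 2: phi[2] = 175 + -25 + 50 = 200 deg
  cos(200 deg) = -0.9397, sin(200 deg) = -0.3420
  joint[3] = (-13.0656, 4.6642) + 10.3 * (-0.9397, -0.3420) = (-13.0656 + -9.6788, 4.6642 + -3.5228) = (-22.7444, 1.1414)
End effector: (-22.7444, 1.1414)

Answer: -22.7444 1.1414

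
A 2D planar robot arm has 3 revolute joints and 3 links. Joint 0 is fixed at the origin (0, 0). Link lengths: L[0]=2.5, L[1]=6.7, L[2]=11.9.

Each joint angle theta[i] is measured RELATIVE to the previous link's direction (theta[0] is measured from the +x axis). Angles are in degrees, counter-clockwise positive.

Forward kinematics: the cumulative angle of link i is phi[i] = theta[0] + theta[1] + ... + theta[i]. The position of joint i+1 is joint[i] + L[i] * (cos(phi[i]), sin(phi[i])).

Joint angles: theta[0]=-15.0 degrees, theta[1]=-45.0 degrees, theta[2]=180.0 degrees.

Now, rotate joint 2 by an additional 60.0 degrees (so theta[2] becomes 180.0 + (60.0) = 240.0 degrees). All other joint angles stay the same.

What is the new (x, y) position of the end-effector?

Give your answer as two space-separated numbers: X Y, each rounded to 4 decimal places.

joint[0] = (0.0000, 0.0000)  (base)
link 0: phi[0] = -15 = -15 deg
  cos(-15 deg) = 0.9659, sin(-15 deg) = -0.2588
  joint[1] = (0.0000, 0.0000) + 2.5 * (0.9659, -0.2588) = (0.0000 + 2.4148, 0.0000 + -0.6470) = (2.4148, -0.6470)
link 1: phi[1] = -15 + -45 = -60 deg
  cos(-60 deg) = 0.5000, sin(-60 deg) = -0.8660
  joint[2] = (2.4148, -0.6470) + 6.7 * (0.5000, -0.8660) = (2.4148 + 3.3500, -0.6470 + -5.8024) = (5.7648, -6.4494)
link 2: phi[2] = -15 + -45 + 240 = 180 deg
  cos(180 deg) = -1.0000, sin(180 deg) = 0.0000
  joint[3] = (5.7648, -6.4494) + 11.9 * (-1.0000, 0.0000) = (5.7648 + -11.9000, -6.4494 + 0.0000) = (-6.1352, -6.4494)
End effector: (-6.1352, -6.4494)

Answer: -6.1352 -6.4494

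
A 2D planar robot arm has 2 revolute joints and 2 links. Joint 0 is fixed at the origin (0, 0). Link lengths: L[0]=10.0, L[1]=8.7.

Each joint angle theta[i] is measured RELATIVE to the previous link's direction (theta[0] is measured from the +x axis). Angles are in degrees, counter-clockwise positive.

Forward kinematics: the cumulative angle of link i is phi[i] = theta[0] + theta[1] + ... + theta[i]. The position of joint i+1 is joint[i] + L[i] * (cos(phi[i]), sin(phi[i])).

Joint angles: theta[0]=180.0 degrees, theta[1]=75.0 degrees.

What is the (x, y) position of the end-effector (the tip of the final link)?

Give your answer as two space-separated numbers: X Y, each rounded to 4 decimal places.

Answer: -12.2517 -8.4036

Derivation:
joint[0] = (0.0000, 0.0000)  (base)
link 0: phi[0] = 180 = 180 deg
  cos(180 deg) = -1.0000, sin(180 deg) = 0.0000
  joint[1] = (0.0000, 0.0000) + 10 * (-1.0000, 0.0000) = (0.0000 + -10.0000, 0.0000 + 0.0000) = (-10.0000, 0.0000)
link 1: phi[1] = 180 + 75 = 255 deg
  cos(255 deg) = -0.2588, sin(255 deg) = -0.9659
  joint[2] = (-10.0000, 0.0000) + 8.7 * (-0.2588, -0.9659) = (-10.0000 + -2.2517, 0.0000 + -8.4036) = (-12.2517, -8.4036)
End effector: (-12.2517, -8.4036)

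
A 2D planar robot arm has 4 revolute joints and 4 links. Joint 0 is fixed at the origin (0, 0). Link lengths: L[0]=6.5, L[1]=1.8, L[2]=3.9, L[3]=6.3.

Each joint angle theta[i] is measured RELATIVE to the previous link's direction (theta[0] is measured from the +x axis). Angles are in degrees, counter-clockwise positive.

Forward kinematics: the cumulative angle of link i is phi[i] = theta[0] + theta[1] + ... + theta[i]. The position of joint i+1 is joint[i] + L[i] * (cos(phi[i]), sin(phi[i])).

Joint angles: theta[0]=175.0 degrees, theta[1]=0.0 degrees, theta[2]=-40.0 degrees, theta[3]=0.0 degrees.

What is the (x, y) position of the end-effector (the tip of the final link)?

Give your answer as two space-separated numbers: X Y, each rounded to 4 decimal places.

Answer: -15.4809 7.9359

Derivation:
joint[0] = (0.0000, 0.0000)  (base)
link 0: phi[0] = 175 = 175 deg
  cos(175 deg) = -0.9962, sin(175 deg) = 0.0872
  joint[1] = (0.0000, 0.0000) + 6.5 * (-0.9962, 0.0872) = (0.0000 + -6.4753, 0.0000 + 0.5665) = (-6.4753, 0.5665)
link 1: phi[1] = 175 + 0 = 175 deg
  cos(175 deg) = -0.9962, sin(175 deg) = 0.0872
  joint[2] = (-6.4753, 0.5665) + 1.8 * (-0.9962, 0.0872) = (-6.4753 + -1.7932, 0.5665 + 0.1569) = (-8.2684, 0.7234)
link 2: phi[2] = 175 + 0 + -40 = 135 deg
  cos(135 deg) = -0.7071, sin(135 deg) = 0.7071
  joint[3] = (-8.2684, 0.7234) + 3.9 * (-0.7071, 0.7071) = (-8.2684 + -2.7577, 0.7234 + 2.7577) = (-11.0261, 3.4811)
link 3: phi[3] = 175 + 0 + -40 + 0 = 135 deg
  cos(135 deg) = -0.7071, sin(135 deg) = 0.7071
  joint[4] = (-11.0261, 3.4811) + 6.3 * (-0.7071, 0.7071) = (-11.0261 + -4.4548, 3.4811 + 4.4548) = (-15.4809, 7.9359)
End effector: (-15.4809, 7.9359)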